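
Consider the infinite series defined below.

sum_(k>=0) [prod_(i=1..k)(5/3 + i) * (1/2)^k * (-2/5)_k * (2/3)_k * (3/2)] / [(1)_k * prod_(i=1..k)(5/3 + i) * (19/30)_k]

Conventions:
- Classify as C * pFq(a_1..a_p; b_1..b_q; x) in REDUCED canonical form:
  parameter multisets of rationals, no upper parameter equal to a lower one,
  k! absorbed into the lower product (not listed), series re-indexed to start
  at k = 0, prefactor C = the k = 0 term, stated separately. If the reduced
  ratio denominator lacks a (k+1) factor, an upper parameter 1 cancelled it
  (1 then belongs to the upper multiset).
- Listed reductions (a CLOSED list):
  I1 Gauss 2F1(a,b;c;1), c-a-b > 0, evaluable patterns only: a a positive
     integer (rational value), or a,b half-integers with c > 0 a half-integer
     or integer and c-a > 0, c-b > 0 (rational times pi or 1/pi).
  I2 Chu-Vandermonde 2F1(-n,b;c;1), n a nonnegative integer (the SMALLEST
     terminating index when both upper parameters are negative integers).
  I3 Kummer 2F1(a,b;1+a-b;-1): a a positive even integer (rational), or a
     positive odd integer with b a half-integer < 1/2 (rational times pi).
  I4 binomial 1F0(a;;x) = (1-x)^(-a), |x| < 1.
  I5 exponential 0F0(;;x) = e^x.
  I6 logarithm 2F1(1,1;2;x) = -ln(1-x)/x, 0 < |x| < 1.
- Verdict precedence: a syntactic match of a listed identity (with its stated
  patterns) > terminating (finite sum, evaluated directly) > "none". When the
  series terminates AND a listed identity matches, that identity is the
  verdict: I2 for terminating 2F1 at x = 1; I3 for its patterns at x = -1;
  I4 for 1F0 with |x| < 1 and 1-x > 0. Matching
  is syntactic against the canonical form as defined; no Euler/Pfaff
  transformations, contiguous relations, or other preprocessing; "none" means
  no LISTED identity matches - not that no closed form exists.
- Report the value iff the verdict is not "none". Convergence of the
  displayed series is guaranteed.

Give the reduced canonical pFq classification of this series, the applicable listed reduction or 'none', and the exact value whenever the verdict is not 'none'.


Canonical form: C = 3/2 times 2F1 with upper {-2/5, 2/3}, lower {19/30}, x = 1/2. Verdict: no listed reduction: x = 1/2 and upper {-2/5, 2/3} fail every I1-I6 pattern.

The tell: t_0 being 3/2, the lower running product (prefactor 3/2) is a rising factorial.
Step ratio: r(k) = (1/2) * (k-2/5) (k+2/3) / [(k+19/30) (k+1)] - poly over poly, x = (1/2) from leading terms; C = 3/2 at k = 0.


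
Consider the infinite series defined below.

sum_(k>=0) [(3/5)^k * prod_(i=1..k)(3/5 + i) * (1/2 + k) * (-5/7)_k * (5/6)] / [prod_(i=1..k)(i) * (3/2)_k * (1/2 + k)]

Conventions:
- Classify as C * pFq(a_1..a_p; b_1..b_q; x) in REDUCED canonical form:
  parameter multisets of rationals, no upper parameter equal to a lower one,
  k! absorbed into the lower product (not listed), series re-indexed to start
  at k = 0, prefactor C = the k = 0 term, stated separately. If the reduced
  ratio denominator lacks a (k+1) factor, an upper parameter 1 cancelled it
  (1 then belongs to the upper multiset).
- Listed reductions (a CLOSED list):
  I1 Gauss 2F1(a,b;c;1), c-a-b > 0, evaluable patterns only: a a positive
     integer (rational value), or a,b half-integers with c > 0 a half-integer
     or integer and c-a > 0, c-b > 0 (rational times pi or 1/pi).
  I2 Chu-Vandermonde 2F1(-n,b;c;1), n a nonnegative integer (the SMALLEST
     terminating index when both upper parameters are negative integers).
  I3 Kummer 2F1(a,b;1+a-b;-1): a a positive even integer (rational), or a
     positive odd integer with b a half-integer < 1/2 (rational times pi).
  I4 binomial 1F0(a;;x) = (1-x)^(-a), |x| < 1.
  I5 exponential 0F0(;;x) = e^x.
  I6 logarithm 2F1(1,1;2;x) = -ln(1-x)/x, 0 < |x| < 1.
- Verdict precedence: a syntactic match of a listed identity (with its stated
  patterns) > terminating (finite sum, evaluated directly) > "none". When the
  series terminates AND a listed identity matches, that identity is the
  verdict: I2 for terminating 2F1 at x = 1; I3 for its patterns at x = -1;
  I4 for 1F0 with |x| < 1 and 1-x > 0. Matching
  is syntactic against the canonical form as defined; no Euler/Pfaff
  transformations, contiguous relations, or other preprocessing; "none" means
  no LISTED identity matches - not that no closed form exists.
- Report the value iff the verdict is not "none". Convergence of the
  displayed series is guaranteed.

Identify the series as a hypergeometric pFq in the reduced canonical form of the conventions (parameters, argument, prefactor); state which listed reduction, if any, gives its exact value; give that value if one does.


With C = 5/6: the canonical form is 2F1(-5/7, 8/5; 3/2; 3/5). Verdict: none. No listed pattern accepts 2F1(-5/7, 8/5; 3/2; 3/5).

The tell: t_0 = 5/6 here, and the running product (prefactor 5/6) telescopes to a rising factorial.
Adjacent-term ratio: r(k) = (3/5) * (k-5/7) (k+8/5) / [(k+3/2) (k+1)] - rational in k. x = (3/5); t_0 = 5/6; negate the roots.


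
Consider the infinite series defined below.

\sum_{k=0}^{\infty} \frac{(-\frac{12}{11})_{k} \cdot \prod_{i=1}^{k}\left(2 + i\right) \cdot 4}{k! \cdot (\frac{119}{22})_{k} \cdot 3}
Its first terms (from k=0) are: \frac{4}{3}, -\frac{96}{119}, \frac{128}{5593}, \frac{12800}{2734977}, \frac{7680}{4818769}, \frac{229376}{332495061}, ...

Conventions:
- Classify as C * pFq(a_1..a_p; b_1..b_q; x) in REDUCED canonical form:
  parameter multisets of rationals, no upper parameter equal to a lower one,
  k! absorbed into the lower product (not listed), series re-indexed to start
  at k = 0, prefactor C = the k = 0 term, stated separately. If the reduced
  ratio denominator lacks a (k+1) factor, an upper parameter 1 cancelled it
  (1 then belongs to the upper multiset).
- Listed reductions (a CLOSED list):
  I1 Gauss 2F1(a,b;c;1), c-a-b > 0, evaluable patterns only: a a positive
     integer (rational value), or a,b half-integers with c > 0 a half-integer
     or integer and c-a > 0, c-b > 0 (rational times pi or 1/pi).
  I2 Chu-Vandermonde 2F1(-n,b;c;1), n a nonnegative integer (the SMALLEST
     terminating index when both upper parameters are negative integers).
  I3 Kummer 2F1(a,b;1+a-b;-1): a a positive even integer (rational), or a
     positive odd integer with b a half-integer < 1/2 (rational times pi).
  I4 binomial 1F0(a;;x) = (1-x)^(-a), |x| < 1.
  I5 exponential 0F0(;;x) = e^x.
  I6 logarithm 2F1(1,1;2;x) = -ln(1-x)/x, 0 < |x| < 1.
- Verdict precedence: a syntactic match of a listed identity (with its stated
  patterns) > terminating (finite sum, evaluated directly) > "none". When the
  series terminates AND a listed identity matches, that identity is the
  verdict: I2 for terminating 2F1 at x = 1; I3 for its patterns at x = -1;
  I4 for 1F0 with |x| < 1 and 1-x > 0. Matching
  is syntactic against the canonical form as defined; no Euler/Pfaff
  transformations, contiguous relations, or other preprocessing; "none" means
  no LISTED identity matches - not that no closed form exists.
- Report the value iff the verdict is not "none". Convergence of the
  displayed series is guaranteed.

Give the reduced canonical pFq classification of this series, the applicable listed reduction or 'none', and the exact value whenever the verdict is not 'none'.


The series (x = 1) is 2F1: upper {-\frac{12}{11}, 3}, lower {\frac{119}{22}}, prefactor \frac{4}{3}. Verdict: Gauss (I1, integer-parameter pattern) matches (x = 1: the Gamma ratio telescopes since c-a-b = 7/2 > 0 and a = 3 in Z>0). Its exact value is \frac{514100}{922383}.

The tell: x = 1 and the running product (C = 4/3) telescopes to a rising factorial.
Step ratio: r(k) = 1 * (k-\frac{12}{11}) (k+3) / [(k+\frac{119}{22}) (k+1)] ; factor over Q: parameters, x = 1, and C = \frac{4}{3}.


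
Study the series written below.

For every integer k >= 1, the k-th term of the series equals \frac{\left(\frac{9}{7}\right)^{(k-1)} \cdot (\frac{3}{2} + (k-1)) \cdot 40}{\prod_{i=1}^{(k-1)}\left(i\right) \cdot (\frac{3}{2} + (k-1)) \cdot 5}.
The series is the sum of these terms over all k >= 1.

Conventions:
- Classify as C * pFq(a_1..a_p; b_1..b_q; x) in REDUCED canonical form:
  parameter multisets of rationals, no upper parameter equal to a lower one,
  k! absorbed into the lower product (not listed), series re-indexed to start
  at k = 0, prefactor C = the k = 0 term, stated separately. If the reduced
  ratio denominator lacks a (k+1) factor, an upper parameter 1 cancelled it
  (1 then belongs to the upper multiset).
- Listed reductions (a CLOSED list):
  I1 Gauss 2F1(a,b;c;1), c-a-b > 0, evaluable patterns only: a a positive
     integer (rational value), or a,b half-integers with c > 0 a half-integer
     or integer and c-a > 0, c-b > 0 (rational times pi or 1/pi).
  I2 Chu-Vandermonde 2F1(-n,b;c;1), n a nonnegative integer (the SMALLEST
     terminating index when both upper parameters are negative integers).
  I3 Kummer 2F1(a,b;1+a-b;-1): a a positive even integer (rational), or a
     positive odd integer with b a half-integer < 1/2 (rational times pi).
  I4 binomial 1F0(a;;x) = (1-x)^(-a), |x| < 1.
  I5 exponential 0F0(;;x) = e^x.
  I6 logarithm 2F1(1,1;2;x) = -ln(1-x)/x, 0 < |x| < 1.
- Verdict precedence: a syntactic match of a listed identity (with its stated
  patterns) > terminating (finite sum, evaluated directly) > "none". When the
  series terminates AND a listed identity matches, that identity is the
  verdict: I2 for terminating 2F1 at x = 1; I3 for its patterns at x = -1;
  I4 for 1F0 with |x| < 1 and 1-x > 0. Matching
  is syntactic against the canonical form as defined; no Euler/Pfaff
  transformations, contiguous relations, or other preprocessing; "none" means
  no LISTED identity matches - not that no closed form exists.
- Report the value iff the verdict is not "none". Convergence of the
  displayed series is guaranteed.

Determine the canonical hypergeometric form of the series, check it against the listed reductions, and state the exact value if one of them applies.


With C = 8: the canonical form is 0F0(-; -; \frac{9}{7}). Verdict at x = \frac{9}{7}: exponential (I5) matches (the 0F0 exponential series at x = \frac{9}{7}). Exact value: 8 \cdot e^{\frac{9}{7}}.

Key step: t_0 being 8, k + 3/2 divides numerator and denominator alike; C = 8 after cancelling.
Term ratio: r(k) = \frac{9}{7} * 1 / [(k+1)] - rational; roots negated = parameters, x = \frac{9}{7}, C = 8.


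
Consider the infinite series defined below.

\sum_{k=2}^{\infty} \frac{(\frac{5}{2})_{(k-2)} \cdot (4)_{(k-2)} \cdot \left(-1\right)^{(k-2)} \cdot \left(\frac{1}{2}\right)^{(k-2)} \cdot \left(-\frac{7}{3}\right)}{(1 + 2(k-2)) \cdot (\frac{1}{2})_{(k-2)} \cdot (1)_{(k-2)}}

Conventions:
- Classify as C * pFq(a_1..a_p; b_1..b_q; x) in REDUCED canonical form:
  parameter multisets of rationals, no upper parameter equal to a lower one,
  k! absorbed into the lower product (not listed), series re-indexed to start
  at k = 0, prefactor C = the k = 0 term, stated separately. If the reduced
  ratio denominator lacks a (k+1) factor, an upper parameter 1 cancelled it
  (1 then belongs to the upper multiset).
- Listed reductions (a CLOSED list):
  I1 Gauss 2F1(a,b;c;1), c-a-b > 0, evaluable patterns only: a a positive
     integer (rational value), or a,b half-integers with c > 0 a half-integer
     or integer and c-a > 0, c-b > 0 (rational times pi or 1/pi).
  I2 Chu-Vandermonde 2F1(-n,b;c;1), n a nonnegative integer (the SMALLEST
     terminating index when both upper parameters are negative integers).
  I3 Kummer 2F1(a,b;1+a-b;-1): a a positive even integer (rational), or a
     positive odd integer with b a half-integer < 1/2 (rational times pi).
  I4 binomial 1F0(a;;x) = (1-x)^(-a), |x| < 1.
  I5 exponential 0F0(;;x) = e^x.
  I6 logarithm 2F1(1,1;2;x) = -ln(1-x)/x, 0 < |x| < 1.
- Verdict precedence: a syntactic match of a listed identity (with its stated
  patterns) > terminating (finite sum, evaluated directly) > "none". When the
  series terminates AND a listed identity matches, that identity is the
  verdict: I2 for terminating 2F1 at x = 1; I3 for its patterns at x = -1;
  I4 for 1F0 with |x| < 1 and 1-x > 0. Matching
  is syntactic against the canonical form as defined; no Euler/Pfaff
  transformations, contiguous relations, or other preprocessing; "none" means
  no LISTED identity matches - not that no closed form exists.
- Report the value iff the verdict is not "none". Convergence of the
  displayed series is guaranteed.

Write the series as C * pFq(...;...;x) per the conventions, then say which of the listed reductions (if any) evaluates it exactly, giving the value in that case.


At argument -\frac{1}{2}: a 2F1 with upper {\frac{5}{2}, 4}, lower {\frac{3}{2}}, scaled by C = -\frac{7}{3}. Verdict: none. A 2F1 with upper {\frac{5}{2}, 4} fits none of I1-I6 at x = -\frac{1}{2}; the sum runs forever.

Key observation: t_0 being -\frac{7}{3}, the (-1)^k factor (C = -7/3) folds into the argument's sign.
Consecutive-term ratio: r(k) = -\frac{1}{2} * (k+\frac{5}{2}) (k+4) / [(k+\frac{3}{2}) (k+1)] - poly over poly, x = -\frac{1}{2} from leading terms; C = -\frac{7}{3} at k = 0.


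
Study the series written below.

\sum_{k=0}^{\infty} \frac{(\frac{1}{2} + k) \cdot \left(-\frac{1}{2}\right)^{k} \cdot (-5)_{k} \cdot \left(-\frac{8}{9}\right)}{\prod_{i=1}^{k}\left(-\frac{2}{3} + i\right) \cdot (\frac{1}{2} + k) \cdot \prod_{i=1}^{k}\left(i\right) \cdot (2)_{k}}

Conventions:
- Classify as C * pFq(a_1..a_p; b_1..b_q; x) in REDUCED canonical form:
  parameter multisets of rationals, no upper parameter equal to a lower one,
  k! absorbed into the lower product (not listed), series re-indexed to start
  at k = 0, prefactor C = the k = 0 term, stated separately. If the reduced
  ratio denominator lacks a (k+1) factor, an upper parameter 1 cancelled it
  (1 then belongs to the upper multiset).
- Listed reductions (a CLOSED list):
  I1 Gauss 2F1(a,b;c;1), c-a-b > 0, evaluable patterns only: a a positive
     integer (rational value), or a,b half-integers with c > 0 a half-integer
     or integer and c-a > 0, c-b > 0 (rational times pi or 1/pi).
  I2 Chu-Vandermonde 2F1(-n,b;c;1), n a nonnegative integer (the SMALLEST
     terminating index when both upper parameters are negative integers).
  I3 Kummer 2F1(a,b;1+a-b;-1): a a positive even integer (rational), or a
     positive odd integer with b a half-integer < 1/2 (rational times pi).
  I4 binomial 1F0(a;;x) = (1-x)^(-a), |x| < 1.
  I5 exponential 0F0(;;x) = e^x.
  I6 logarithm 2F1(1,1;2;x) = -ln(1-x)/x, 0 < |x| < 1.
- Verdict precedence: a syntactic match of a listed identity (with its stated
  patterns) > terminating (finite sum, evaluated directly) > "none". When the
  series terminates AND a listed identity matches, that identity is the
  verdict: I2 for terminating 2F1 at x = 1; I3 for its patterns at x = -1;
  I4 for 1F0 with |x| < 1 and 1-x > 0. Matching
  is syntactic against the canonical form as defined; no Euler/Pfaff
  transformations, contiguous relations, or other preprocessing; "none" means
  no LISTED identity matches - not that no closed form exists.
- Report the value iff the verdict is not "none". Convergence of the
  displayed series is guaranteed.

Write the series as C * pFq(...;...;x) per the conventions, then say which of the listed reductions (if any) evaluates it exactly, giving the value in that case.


Key step: from the first term -\frac{8}{9}: the lower running product (C = -8/9) is a rising factorial.
Ratio: r(k) = -\frac{1}{2} * (k-5) / [(k+\frac{1}{3}) (k+2) (k+1)] ; factor over Q: parameters, x = -\frac{1}{2}, and C = -\frac{8}{9}.

Classification (C = -\frac{8}{9}): 1F2 with upper {-5}, lower {\frac{1}{3}, 2}, argument x = -\frac{1}{2}. Verdict: terminating. (-5)_k vanishes past k = 5, leaving a 6-term sum, computed directly. Its exact value is -\frac{53473447}{10483200}.


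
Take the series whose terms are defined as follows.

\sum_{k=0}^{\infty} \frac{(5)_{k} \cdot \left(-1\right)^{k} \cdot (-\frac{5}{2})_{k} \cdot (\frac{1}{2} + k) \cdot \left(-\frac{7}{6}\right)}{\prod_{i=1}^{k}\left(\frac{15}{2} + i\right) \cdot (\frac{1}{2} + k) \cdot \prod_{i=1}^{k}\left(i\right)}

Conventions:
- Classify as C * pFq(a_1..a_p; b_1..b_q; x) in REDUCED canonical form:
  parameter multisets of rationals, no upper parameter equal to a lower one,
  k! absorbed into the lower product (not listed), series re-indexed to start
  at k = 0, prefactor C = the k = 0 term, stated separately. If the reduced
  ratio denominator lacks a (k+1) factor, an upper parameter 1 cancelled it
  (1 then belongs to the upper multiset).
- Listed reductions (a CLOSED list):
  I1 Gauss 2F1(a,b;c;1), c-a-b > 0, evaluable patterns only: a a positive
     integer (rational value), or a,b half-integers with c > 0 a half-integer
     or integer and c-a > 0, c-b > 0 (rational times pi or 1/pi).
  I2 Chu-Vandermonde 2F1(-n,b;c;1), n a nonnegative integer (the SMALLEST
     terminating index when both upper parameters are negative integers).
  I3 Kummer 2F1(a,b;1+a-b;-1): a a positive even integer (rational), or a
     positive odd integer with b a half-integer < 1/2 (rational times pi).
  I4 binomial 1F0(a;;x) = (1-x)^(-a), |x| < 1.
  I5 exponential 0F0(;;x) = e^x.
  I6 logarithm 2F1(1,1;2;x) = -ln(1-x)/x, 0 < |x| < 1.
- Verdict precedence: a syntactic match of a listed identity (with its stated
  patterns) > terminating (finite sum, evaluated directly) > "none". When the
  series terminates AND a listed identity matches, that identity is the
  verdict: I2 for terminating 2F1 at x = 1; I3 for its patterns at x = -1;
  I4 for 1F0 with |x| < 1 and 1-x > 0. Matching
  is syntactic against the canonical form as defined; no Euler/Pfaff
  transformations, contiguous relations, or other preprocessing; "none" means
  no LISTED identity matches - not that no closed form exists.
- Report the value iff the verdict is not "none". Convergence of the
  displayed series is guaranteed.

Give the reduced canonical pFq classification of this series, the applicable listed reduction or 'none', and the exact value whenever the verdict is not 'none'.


Classification (C = -\frac{7}{6}): 2F1 with upper {-\frac{5}{2}, 5}, lower {\frac{17}{2}}, argument x = -1. Verdict: Kummer's theorem (I3) applies (x = -1; c = \frac{17}{2} equals 1+a-b for upper {-\frac{5}{2}, 5}: listed pattern). Hence: \left(-\frac{315315}{262144}\right) \cdot \pi.

Key step: from the first term -\frac{7}{6}: the lower running product (C = -7/6, x = -1) is a rising factorial.
Term ratio: r(k) = -1 * (k-\frac{5}{2}) (k+5) / [(k+\frac{17}{2}) (k+1)] - rational in k. x = -1; t_0 = -\frac{7}{6}; negate the roots.


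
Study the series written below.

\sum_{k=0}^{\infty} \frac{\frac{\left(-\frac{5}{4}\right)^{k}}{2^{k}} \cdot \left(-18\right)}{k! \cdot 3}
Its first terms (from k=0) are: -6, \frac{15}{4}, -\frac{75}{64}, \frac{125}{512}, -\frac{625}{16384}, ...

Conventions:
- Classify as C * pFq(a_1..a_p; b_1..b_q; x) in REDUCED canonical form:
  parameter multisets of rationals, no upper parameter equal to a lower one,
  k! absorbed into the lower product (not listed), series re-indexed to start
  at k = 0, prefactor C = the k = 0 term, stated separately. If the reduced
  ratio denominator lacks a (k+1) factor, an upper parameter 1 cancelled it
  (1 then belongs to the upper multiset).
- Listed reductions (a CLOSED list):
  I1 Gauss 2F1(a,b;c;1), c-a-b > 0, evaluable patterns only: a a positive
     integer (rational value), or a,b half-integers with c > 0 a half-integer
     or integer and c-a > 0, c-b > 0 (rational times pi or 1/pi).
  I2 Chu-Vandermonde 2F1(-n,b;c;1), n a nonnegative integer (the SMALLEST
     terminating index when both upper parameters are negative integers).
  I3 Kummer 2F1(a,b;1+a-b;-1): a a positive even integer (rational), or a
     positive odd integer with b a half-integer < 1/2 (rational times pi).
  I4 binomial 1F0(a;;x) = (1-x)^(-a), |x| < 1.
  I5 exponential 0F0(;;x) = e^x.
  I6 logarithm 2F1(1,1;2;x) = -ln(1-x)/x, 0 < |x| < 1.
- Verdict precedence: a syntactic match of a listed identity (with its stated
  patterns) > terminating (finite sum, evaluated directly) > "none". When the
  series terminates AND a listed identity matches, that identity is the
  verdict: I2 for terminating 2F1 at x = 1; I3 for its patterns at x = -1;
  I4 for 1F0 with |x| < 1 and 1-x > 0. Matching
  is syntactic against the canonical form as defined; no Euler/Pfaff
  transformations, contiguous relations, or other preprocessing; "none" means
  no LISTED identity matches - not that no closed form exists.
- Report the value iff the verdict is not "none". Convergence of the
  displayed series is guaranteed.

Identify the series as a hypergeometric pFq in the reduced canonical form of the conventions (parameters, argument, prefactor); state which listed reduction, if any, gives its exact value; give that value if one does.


Reduced: x = -\frac{5}{8}, 0F0, upper = {-}, lower = {-}, C = -6. Verdict: the exponential series (I5) applies (the 0F0 exponential series at x = -\frac{5}{8}). Hence: \left(-6\right) \cdot e^{-\frac{5}{8}}.

Structural cue: with t_0 = -6, the two k-th powers (prefactor -6) combine into one argument.
Step ratio: r(k) = -\frac{5}{8} * 1 / [(k+1)] - rational in k, leading ratio -\frac{5}{8}; with t_0 = -6, classification follows.


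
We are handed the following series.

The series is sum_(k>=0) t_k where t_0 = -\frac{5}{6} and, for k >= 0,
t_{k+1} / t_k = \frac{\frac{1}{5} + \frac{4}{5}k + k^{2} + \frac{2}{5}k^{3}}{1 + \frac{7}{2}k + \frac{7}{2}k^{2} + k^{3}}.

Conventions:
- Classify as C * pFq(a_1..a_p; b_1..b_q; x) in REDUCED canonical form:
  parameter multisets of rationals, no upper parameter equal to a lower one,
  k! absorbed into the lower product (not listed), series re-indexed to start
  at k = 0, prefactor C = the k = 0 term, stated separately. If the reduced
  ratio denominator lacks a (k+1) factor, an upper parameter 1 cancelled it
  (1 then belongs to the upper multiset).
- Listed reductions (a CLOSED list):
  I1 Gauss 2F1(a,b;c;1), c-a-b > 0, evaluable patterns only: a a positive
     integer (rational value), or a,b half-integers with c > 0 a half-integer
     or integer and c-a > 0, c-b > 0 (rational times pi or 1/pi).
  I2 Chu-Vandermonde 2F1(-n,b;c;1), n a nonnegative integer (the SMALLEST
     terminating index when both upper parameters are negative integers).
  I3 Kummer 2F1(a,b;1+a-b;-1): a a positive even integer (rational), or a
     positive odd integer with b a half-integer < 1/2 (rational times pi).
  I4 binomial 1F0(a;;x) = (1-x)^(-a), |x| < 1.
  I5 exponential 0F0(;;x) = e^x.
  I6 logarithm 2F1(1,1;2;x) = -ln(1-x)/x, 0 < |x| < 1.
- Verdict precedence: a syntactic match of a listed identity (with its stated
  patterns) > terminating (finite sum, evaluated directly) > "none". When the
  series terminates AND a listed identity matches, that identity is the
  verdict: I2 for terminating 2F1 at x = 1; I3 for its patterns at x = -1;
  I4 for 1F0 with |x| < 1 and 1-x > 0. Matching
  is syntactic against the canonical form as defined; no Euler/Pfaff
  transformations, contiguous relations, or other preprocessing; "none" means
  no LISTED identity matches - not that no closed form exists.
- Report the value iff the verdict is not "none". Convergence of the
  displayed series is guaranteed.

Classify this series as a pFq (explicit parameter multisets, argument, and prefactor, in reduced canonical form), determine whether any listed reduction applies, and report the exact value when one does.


At argument \frac{2}{5}: a 2F1 with upper {1, 1}, lower {2}, scaled by C = -\frac{5}{6}. Verdict (x = \frac{2}{5}): logarithm (I6) applies (the logarithm: parameters (1,1;2), x = \frac{2}{5}). Its exact value is \frac{25}{12} \cdot \ln\left(\frac{3}{5}\right).

Key step: with t_0 = -\frac{5}{6}, the ratio is unreduced: k + 1/2 divides both sides (C = -5/6, x = 2/5).
Ratio: r(k) = \frac{2}{5} * (k+1) (k+1) / [(k+2) (k+1)] - rational; roots negated = parameters, x = \frac{2}{5}, C = -\frac{5}{6}.


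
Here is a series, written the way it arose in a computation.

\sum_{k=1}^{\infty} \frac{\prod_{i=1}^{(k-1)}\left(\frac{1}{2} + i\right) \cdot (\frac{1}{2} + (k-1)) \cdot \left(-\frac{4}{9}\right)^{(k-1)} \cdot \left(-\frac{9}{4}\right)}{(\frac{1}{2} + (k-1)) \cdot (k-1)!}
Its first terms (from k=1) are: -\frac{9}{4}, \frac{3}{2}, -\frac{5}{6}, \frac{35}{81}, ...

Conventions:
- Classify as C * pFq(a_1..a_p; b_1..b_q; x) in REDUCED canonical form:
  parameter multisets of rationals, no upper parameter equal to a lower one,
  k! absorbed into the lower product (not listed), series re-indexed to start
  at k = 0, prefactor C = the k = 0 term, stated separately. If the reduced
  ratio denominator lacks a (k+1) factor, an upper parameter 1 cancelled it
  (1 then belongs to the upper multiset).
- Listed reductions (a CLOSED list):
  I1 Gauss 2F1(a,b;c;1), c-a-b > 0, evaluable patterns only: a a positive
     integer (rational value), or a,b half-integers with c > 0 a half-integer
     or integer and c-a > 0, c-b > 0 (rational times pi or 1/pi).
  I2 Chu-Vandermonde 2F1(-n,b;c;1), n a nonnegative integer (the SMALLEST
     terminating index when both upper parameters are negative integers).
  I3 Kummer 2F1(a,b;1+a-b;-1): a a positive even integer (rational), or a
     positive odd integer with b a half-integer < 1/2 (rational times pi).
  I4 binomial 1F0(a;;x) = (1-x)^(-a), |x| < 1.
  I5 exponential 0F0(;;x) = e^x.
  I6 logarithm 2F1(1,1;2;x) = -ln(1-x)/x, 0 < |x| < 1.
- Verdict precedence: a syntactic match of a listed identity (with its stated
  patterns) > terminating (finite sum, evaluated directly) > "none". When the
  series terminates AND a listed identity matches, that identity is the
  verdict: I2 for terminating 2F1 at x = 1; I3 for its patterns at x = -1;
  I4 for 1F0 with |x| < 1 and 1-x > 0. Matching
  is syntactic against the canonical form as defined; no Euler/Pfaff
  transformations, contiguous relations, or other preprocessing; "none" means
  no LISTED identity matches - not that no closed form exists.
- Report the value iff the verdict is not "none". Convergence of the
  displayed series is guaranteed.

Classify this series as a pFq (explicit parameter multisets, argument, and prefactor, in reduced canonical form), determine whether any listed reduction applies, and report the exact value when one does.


The series (x = -\frac{4}{9}) is 1F0: upper {\frac{3}{2}}, lower {-}, prefactor -\frac{9}{4}. Verdict: binomial (I4) applies (the 1F0 binomial series: exponent -3/2, x = -\frac{4}{9}). Value: \left(-\frac{9}{4}\right) \cdot \left(\frac{13}{9}\right)^{-\frac{3}{2}}.

First insight: x = -\frac{4}{9} and the running product (C = -9/4, x = -4/9) telescopes to a rising factorial.
Term ratio: r(k) = -\frac{4}{9} * (k+\frac{3}{2}) / [(k+1)] ; factor over Q: parameters, x = -\frac{4}{9}, and C = -\frac{9}{4}.


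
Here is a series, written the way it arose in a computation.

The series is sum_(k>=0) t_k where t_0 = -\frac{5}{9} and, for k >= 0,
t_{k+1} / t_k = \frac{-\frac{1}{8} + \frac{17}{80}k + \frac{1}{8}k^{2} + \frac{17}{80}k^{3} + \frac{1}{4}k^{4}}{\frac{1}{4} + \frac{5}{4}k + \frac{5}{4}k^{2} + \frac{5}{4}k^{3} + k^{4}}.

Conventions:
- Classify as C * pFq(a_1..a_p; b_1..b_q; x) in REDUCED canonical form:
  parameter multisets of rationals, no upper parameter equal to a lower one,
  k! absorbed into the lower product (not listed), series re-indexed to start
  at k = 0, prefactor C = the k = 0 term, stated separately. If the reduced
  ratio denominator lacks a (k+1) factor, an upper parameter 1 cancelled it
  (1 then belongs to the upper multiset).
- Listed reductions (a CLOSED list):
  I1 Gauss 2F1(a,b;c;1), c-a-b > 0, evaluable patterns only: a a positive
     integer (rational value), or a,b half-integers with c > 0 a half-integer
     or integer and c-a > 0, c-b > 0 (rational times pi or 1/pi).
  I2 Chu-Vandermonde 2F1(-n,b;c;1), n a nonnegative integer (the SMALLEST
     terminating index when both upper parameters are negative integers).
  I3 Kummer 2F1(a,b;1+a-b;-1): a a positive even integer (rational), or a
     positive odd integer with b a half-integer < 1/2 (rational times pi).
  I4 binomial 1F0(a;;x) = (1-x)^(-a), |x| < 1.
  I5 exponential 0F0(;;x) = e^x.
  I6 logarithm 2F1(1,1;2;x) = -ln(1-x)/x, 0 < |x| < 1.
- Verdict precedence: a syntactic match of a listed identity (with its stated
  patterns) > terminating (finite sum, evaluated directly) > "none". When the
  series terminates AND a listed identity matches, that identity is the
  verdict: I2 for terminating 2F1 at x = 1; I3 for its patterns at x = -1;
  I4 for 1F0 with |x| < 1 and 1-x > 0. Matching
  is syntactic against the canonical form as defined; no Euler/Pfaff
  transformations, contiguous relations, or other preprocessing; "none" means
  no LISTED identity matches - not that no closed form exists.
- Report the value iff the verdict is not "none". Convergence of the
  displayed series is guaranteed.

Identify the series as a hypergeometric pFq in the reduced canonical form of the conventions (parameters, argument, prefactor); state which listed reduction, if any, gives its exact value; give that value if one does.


With C = -\frac{5}{9}: the canonical form is 2F1(-\frac{2}{5}, \frac{5}{4}; \frac{1}{4}; \frac{1}{4}). Verdict: no listed reduction: x = \frac{1}{4} and upper {-\frac{2}{5}, \frac{5}{4}} fail every I1-I6 pattern.

Key observation: x = \frac{1}{4} and roots of the ratio polynomials (C = -5/9, x = 1/4) are the negated parameters.
Ratio: r(k) = \frac{1}{4} * (k-\frac{2}{5}) (k+\frac{5}{4}) / [(k+\frac{1}{4}) (k+1)] - rational; roots negated = parameters, x = \frac{1}{4}, C = -\frac{5}{9}.


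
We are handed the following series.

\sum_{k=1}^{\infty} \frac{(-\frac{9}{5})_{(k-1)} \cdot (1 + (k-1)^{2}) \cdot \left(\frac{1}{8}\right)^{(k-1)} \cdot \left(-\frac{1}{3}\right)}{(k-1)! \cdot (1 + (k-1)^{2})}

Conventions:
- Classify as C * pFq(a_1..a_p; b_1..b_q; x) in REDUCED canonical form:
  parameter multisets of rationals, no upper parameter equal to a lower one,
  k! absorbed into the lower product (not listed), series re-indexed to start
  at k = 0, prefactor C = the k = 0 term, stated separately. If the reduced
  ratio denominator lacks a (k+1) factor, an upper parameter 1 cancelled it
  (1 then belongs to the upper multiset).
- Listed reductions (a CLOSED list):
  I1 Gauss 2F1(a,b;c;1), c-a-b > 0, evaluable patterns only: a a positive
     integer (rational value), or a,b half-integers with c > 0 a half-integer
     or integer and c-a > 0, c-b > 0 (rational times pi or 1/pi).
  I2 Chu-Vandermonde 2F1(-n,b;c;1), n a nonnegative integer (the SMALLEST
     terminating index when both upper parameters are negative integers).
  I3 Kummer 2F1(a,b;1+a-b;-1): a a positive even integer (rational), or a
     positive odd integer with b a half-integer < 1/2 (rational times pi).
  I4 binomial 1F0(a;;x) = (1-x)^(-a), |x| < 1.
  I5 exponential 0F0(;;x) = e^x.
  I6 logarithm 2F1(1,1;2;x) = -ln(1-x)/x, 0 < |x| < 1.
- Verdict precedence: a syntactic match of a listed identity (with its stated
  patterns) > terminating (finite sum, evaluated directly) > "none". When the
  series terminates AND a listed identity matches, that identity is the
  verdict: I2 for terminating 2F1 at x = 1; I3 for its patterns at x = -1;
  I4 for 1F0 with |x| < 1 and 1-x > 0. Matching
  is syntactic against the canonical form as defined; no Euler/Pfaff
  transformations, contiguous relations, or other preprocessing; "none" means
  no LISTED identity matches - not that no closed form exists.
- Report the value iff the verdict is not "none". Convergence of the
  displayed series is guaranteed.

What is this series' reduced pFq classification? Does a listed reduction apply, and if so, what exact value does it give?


x = \frac{1}{8} here; the reduced form reads 1F0, upper {-\frac{9}{5}}, lower {-}, C = -\frac{1}{3}. Verdict: the I4 binomial reduction matches (the 1F0 binomial series: exponent 9/5, x = \frac{1}{8}). Hence: \left(-\frac{1}{3}\right) \cdot \left(\frac{7}{8}\right)^{\frac{9}{5}}.

Key observation: t_0 = -\frac{1}{3} here, and the factor k^2 + 1 cancels (top and bottom), leaving C = -1/3, x = 1/8.
Step ratio: r(k) = \frac{1}{8} * (k-\frac{9}{5}) / [(k+1)] - rational in k. x = \frac{1}{8}; t_0 = -\frac{1}{3}; negate the roots.


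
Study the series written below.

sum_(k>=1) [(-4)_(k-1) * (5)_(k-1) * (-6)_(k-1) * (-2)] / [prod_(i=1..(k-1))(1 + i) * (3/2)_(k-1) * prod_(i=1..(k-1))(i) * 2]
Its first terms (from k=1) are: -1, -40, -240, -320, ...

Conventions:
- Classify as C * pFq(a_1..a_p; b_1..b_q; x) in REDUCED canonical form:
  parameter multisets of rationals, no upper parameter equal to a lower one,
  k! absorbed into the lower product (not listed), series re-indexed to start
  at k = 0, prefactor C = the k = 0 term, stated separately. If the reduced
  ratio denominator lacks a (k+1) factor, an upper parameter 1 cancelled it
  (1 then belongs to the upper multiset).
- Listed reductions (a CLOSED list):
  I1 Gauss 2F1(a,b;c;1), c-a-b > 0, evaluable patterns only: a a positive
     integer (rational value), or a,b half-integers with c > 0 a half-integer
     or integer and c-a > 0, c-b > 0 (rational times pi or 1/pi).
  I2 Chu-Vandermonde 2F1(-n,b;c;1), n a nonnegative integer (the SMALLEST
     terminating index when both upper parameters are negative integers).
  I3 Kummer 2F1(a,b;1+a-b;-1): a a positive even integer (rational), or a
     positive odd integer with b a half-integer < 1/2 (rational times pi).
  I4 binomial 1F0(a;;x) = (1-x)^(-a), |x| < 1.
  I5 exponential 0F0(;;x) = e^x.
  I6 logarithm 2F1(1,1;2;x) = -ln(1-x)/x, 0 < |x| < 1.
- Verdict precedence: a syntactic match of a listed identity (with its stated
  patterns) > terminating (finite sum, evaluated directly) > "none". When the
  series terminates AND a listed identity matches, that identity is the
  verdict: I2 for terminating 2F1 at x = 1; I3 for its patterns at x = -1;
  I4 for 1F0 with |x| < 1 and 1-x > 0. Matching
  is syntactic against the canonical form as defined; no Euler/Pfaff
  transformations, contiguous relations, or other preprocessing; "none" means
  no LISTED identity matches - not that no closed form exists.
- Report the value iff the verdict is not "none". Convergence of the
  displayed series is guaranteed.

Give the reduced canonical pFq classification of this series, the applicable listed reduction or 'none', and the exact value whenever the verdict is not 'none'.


Canonical form: C = -1 times 3F2 with upper {-6, -4, 5}, lower {3/2, 2}, x = 1. Verdict: terminating (-4 upstairs). 5 nonzero terms in all; added directly. Value: -2059/3.

First insight: from the first term -1: the lower running product (prefactor -1) is a rising factorial.
Step ratio: r(k) = 1 * (k-6) (k-4) (k+5) / [(k+3/2) (k+2) (k+1)] - rational in k, leading ratio 1; with t_0 = -1, classification follows.


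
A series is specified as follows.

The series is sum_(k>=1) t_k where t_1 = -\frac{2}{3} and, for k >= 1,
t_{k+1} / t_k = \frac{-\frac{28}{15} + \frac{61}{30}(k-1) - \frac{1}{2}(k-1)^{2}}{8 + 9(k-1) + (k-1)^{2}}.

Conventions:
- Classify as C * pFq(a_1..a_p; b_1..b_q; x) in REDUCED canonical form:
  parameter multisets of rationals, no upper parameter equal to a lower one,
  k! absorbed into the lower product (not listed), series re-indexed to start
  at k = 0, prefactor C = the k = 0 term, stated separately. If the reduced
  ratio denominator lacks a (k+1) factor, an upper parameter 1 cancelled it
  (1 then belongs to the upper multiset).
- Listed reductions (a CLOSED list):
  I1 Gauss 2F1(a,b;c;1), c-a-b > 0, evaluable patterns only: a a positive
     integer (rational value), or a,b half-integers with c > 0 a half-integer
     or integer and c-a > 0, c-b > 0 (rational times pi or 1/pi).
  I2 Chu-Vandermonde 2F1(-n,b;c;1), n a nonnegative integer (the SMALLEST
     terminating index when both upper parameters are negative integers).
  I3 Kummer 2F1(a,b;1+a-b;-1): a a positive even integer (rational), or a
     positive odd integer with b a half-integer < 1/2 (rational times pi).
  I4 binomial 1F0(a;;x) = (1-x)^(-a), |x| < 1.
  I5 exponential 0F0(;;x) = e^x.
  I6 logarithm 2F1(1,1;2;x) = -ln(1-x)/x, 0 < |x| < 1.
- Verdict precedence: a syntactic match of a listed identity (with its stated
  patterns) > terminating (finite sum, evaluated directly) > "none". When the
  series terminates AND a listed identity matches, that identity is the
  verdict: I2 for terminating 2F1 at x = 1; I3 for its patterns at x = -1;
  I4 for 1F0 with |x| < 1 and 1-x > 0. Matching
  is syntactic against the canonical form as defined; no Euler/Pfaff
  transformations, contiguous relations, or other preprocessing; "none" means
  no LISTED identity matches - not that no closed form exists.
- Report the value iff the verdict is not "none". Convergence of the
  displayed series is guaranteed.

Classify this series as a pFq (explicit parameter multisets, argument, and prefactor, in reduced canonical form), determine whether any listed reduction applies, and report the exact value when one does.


At argument -\frac{1}{2}: a 2F1 with upper {-\frac{8}{3}, -\frac{7}{5}}, lower {8}, scaled by C = -\frac{2}{3}. Verdict: none. Every listed pattern misses the 2F1 form at -\frac{1}{2}, upper {-\frac{8}{3}, -\frac{7}{5}}.

First insight: t_0 = -\frac{2}{3} here, and factor the ratio over Q (prefactor -2/3): negated roots = parameters.
Ratio: r(k) = -\frac{1}{2} * (k-\frac{8}{3}) (k-\frac{7}{5}) / [(k+8) (k+1)] - rational; roots negated = parameters, x = -\frac{1}{2}, C = -\frac{2}{3}.


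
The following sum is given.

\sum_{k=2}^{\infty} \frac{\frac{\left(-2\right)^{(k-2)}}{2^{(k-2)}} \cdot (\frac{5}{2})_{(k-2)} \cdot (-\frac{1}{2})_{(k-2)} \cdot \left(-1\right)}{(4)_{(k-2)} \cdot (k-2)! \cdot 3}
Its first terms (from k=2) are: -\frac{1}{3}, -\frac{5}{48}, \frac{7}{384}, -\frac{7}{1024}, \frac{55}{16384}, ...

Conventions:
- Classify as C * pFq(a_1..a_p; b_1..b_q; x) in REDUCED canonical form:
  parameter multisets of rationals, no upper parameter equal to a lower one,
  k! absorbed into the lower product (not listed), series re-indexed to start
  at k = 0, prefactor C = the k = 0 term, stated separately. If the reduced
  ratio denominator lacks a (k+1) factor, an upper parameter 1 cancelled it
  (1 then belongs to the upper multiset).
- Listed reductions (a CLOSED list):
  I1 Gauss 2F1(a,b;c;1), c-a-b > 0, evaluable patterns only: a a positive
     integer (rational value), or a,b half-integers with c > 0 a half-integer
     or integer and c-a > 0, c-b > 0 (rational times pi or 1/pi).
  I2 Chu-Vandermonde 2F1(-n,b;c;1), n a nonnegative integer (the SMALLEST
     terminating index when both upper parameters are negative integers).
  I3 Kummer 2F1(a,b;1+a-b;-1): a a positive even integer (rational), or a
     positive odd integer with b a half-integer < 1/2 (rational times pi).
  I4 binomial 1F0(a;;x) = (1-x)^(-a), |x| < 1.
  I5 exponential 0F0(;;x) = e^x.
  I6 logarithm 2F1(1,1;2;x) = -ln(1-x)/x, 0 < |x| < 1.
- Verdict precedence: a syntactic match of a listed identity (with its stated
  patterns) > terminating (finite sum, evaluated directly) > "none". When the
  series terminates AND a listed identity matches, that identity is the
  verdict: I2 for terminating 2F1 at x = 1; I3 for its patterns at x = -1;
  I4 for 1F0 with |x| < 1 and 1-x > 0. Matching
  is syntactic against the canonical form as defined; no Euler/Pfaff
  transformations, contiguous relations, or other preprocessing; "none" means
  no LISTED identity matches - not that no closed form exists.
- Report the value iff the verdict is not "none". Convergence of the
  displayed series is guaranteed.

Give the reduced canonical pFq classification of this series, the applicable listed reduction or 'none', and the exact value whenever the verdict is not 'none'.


Prefactor -\frac{1}{3}, argument -1: 2F1 with upper {-\frac{1}{2}, \frac{5}{2}} over lower {4}. Verdict: none here - no I1-I6 shape fits x = -1 with lower {4}.

Key step: x = -1 and the constant factors (C = -1/3) combine into one prefactor.
Step ratio: r(k) = -1 * (k-\frac{1}{2}) (k+\frac{5}{2}) / [(k+4) (k+1)] - rational in k, leading ratio -1; with t_0 = -\frac{1}{3}, classification follows.


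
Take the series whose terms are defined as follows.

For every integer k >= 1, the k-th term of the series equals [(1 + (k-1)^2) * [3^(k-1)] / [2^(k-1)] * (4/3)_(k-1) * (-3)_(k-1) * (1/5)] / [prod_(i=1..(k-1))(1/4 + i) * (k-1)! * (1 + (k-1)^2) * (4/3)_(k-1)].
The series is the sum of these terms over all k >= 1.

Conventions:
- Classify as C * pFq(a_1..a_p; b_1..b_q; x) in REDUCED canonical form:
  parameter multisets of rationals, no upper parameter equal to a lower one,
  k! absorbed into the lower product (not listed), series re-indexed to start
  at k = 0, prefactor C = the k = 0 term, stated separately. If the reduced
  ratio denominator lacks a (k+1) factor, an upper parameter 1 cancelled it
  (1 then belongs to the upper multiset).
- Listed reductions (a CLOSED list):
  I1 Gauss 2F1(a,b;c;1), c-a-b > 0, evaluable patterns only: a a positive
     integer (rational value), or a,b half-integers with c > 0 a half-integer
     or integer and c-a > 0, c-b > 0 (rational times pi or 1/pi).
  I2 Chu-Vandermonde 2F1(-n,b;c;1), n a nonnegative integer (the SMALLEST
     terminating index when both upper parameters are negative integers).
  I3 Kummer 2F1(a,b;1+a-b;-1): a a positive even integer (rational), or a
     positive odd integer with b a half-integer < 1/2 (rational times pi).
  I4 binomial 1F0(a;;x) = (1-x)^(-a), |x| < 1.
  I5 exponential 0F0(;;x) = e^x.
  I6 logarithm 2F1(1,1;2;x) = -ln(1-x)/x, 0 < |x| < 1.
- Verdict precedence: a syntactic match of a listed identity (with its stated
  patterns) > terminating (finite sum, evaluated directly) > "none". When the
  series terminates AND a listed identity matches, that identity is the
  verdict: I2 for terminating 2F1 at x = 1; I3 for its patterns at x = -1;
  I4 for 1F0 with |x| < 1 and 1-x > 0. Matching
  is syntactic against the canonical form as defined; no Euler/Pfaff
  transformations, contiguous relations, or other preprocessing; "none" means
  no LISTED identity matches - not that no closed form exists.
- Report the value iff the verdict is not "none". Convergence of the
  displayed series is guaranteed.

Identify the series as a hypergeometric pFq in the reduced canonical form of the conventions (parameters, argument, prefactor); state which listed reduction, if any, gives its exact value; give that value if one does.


Reduced: x = 3/2, 1F1, upper = {-3}, lower = {5/4}, C = 1/5. Verdict: terminating. (-3)_k vanishes past k = 3, leaving a 4-term sum, computed directly. Value: -37/325.

Structural cue: x = (3/2) and the parameter 4/3 appears in both the upper and lower lists and cancels (alongside the other common factor).
Term ratio: r(k) = (3/2) * (k-3) / [(k+5/4) (k+1)] - rational; roots negated = parameters, x = (3/2), C = 1/5.
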